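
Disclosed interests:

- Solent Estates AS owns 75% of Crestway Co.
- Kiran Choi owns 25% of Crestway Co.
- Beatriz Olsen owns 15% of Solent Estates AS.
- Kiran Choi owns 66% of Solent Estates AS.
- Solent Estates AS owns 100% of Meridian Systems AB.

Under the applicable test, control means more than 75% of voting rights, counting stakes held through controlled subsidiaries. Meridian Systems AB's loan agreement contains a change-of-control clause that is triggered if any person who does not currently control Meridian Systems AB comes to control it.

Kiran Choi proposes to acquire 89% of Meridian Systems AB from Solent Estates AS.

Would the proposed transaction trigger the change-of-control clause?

The purchase adds only to Kiran's holdings (Solent's stake shrinks), so Kiran is the only person who could newly come to control Meridian.
Kiran's largest direct stake is 66% in Solent, which does not meet the threshold, so Kiran controls no company.
Neither Kiran nor any entity Kiran controls holds any voting interest in Meridian.
So before the transaction, Kiran does not control Meridian.
After the purchase, Kiran holds 89% of Meridian directly, and Solent's stake falls to 11%.
Kiran holds 89% of Meridian, so Kiran controls Meridian.
Kiran did not control Meridian before and does after, so the clause is triggered.

Yes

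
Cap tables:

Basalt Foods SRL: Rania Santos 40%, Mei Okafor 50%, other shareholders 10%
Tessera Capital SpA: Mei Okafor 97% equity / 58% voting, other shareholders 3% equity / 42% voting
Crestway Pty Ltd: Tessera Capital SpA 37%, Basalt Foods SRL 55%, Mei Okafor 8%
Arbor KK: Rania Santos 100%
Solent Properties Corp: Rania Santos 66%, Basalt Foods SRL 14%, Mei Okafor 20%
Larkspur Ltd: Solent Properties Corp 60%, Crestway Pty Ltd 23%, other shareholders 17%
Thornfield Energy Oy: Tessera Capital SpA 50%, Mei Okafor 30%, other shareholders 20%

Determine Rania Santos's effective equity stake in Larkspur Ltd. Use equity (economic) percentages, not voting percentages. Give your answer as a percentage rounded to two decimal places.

48.02%

Rania reaches Larkspur along 3 paths.
Via Solent: 66% × 60% = 39.6%.
Via Basalt → Solent: 40% × 14% × 60% = 3.36%.
Via Basalt → Crestway: 40% × 55% × 23% = 5.06%.
Total: 39.6% + 3.36% + 5.06% = 48.02%.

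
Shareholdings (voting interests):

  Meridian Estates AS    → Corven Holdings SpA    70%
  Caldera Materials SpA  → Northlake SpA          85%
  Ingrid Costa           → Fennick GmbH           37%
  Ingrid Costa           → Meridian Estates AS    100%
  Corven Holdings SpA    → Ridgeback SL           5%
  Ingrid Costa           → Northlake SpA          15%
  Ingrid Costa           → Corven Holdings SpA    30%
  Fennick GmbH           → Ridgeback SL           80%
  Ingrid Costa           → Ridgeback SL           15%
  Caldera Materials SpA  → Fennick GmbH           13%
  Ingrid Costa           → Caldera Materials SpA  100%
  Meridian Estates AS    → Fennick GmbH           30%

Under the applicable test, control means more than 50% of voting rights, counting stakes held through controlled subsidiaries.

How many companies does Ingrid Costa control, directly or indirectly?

Ingrid holds 100% of Meridian, so Ingrid controls Meridian.
Ingrid holds 100% of Caldera, so Ingrid controls Caldera.
Ingrid and Caldera and Meridian together hold 37% + 13% + 30% = 80% of Fennick, so Ingrid controls Fennick.
Caldera and Ingrid together hold 85% + 15% = 100% of Northlake, so Ingrid controls Northlake.
Meridian and Ingrid together hold 70% + 30% = 100% of Corven, so Ingrid controls Corven.
Fennick and Corven and Ingrid together hold 80% + 5% + 15% = 100% of Ridgeback, so Ingrid controls Ridgeback.
Ingrid controls 6 companies.

6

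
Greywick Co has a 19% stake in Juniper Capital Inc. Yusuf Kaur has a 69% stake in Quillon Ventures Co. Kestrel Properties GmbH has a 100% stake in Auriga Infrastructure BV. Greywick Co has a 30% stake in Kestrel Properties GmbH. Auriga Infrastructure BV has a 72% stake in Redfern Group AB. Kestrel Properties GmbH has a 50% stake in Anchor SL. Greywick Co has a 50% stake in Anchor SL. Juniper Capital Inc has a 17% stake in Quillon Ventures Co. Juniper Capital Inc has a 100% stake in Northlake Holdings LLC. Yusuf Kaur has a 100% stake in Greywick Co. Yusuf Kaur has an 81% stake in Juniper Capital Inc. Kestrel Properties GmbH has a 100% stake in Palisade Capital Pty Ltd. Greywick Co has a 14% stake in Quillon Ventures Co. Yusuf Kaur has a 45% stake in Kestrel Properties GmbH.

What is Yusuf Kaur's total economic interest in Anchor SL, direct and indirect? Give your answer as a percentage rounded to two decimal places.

Yusuf reaches Anchor along 3 paths.
Via Greywick: 100% × 50% = 50%.
Via Greywick → Kestrel: 100% × 30% × 50% = 15%.
Via Kestrel: 45% × 50% = 22.5%.
Total: 50% + 15% + 22.5% = 87.5%.
Rounded: 87.50%.

87.50%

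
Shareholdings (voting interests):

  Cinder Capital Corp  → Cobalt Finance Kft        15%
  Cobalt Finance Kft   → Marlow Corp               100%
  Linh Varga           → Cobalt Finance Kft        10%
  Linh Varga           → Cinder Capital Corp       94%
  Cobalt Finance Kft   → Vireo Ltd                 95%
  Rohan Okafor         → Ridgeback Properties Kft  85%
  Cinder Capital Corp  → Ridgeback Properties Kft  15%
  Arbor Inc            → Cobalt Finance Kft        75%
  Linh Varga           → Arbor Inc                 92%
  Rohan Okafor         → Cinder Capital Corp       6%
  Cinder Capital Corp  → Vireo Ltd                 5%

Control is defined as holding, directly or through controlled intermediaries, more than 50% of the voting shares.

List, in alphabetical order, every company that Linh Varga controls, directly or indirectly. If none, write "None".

Arbor Inc, Cinder Capital Corp, Cobalt Finance Kft, Marlow Corp, Vireo Ltd

Linh holds 94% of Cinder, so Linh controls Cinder.
Linh holds 92% of Arbor, so Linh controls Arbor.
Cinder and Arbor and Linh together hold 15% + 75% + 10% = 100% of Cobalt, so Linh controls Cobalt.
Cobalt holds 100% of Marlow, so Linh controls Marlow.
Cobalt and Cinder together hold 95% + 5% = 100% of Vireo, so Linh controls Vireo.
No other company's threshold is met.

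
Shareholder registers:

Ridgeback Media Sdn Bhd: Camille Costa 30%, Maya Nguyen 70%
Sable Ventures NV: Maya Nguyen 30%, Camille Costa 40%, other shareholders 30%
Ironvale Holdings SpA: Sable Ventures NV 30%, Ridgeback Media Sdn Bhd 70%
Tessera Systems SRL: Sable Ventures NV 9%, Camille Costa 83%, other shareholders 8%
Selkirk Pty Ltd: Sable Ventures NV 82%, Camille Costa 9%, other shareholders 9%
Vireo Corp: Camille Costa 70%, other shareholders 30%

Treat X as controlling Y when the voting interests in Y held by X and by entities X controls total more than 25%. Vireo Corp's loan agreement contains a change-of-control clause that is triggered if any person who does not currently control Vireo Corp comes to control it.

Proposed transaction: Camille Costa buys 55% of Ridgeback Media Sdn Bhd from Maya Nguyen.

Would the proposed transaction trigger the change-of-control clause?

The purchase adds only to Camille's holdings (Maya's stake shrinks), so Camille is the only person who could newly come to control Vireo.
Camille holds 70% of Vireo, so Camille controls Vireo.
So Camille already controls Vireo before the transaction.
After the purchase, Camille's direct stake in Ridgeback rises to 30% + 55% = 85%, and Maya's stake falls to 15%.
Camille controlled Vireo already, so this is not a new person acquiring control; every other person's position is unchanged or reduced.
No new person acquires control, so the clause is not triggered.

No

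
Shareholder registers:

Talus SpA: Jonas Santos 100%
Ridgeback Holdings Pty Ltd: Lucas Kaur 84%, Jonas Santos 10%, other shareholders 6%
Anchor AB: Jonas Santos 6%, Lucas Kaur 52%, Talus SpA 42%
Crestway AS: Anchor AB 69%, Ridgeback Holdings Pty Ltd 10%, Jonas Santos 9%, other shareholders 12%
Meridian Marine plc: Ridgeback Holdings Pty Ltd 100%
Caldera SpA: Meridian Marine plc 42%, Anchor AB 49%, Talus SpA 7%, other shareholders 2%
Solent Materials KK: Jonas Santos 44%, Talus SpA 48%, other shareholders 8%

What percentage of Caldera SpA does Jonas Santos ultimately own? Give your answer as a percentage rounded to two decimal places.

Jonas reaches Caldera along 4 paths.
Via Ridgeback → Meridian: 10% × 100% × 42% = 4.2%.
Via Anchor: 6% × 49% = 2.94%.
Via Talus → Anchor: 100% × 42% × 49% = 20.58%.
Via Talus: 100% × 7% = 7%.
Total: 4.2% + 2.94% + 20.58% + 7% = 34.72%.

34.72%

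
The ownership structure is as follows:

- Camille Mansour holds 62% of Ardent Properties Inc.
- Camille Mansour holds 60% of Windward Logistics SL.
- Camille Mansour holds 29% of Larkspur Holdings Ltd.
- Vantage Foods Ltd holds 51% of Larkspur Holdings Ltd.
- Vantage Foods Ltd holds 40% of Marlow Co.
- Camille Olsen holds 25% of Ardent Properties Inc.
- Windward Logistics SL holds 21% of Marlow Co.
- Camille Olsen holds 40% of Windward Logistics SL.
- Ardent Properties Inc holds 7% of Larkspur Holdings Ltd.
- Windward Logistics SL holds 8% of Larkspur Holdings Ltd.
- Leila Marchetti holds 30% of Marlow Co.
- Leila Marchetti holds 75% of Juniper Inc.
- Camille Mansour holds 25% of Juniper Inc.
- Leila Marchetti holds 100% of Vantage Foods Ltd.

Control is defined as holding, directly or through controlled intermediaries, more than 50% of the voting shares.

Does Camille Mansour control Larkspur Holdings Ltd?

No

Camille Mansour holds 62% of Ardent, so Camille Mansour controls Ardent.
Camille Mansour holds 60% of Windward, so Camille Mansour controls Windward.
In Larkspur, Camille Mansour's side holds only 7% + 29% + 8% = 44%, not > 50%.
So Camille Mansour does not control Larkspur.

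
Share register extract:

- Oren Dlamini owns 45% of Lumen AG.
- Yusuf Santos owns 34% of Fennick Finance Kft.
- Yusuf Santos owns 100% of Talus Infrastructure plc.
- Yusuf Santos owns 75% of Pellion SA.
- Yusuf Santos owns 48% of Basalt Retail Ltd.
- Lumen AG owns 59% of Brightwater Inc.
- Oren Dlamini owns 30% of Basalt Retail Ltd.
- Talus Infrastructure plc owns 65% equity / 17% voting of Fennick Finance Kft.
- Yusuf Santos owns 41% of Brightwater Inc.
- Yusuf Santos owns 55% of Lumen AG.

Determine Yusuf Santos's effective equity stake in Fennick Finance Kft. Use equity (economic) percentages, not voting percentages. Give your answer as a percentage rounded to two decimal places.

Yusuf reaches Fennick along 2 paths.
Direct stake: 34% = 34%.
Via Talus: 100% × 65% = 65%.
Total: 34% + 65% = 99%.
Rounded: 99.00%.

99.00%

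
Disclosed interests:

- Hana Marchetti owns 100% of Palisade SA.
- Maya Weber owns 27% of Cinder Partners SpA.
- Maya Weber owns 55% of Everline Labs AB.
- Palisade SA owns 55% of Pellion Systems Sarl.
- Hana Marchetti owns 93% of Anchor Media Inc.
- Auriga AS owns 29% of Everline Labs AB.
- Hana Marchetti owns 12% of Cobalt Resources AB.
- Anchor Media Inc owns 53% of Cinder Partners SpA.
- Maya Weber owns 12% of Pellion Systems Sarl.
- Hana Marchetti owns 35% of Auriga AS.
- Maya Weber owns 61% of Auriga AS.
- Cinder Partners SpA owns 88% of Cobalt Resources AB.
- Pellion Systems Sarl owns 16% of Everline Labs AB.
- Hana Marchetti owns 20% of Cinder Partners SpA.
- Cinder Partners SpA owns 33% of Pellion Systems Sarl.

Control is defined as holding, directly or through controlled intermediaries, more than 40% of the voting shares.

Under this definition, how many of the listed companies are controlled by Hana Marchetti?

Hana holds 93% of Anchor, so Hana controls Anchor.
Anchor and Hana together hold 53% + 20% = 73% of Cinder, so Hana controls Cinder.
Hana holds 100% of Palisade, so Hana controls Palisade.
Hana and Cinder together hold 12% + 88% = 100% of Cobalt, so Hana controls Cobalt.
Palisade and Cinder together hold 55% + 33% = 88% of Pellion, so Hana controls Pellion.
No other company's threshold is met.
Hana controls 5 companies.

5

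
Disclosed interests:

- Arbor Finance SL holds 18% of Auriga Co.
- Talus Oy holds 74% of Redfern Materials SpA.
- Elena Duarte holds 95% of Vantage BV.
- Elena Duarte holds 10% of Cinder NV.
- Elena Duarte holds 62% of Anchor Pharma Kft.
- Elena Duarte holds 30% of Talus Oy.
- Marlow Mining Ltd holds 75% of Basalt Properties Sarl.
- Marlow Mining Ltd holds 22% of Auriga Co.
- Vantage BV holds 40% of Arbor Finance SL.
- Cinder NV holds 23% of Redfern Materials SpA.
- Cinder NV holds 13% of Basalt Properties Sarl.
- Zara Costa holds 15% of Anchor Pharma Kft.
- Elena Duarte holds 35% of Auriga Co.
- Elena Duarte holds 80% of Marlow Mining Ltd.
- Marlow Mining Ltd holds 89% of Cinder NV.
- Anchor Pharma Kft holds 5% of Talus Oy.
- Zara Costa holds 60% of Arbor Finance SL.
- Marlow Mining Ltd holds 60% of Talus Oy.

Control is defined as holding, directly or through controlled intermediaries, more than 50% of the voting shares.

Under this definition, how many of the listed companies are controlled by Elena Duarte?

Elena holds 95% of Vantage, so Elena controls Vantage.
Elena holds 80% of Marlow, so Elena controls Marlow.
Elena holds 62% of Anchor, so Elena controls Anchor.
Elena and Marlow and Anchor together hold 30% + 60% + 5% = 95% of Talus, so Elena controls Talus.
Marlow and Elena together hold 89% + 10% = 99% of Cinder, so Elena controls Cinder.
Marlow and Cinder together hold 75% + 13% = 88% of Basalt, so Elena controls Basalt.
Elena and Marlow together hold 35% + 22% = 57% of Auriga, so Elena controls Auriga.
Talus and Cinder together hold 74% + 23% = 97% of Redfern, so Elena controls Redfern.
No other company's threshold is met.
Elena controls 8 companies.

8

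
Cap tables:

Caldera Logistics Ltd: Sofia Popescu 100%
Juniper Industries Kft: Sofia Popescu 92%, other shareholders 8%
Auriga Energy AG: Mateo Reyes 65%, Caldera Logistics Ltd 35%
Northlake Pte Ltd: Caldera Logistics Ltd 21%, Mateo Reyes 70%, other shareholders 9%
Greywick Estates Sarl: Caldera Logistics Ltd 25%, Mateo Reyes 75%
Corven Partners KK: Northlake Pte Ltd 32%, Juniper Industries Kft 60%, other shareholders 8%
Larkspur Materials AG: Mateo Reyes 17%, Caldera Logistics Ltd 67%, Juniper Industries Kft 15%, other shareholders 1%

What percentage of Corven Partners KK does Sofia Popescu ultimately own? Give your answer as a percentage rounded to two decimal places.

61.92%

Sofia reaches Corven along 2 paths.
Via Caldera → Northlake: 100% × 21% × 32% = 6.72%.
Via Juniper: 92% × 60% = 55.2%.
Total: 6.72% + 55.2% = 61.92%.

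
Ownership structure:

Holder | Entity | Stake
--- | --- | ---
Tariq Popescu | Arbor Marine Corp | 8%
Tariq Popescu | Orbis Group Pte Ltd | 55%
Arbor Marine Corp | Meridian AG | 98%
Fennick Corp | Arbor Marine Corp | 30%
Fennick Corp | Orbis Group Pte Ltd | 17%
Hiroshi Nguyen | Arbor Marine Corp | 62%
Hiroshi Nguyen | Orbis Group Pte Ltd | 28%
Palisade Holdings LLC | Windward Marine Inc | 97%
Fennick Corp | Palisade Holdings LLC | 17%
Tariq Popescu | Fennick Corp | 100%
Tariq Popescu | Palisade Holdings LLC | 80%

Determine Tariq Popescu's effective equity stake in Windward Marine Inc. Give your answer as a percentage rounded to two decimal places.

94.09%

Tariq reaches Windward along 2 paths.
Via Fennick → Palisade: 100% × 17% × 97% = 16.49%.
Via Palisade: 80% × 97% = 77.6%.
Total: 16.49% + 77.6% = 94.09%.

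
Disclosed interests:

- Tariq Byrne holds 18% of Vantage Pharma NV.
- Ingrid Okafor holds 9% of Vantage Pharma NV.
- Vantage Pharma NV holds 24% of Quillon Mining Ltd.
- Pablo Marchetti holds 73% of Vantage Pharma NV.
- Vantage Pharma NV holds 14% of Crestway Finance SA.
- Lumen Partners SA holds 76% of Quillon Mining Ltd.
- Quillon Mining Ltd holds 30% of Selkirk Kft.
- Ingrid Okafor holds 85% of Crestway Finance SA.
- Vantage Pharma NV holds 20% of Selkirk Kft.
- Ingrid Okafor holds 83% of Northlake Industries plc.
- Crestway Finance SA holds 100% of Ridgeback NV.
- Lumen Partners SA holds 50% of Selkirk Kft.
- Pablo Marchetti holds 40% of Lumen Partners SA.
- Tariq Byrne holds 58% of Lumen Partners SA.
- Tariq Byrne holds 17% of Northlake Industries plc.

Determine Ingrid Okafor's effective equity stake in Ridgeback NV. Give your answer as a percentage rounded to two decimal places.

86.26%

Ingrid reaches Ridgeback along 2 paths.
Via Vantage → Crestway: 9% × 14% × 100% = 1.26%.
Via Crestway: 85% × 100% = 85%.
Total: 1.26% + 85% = 86.26%.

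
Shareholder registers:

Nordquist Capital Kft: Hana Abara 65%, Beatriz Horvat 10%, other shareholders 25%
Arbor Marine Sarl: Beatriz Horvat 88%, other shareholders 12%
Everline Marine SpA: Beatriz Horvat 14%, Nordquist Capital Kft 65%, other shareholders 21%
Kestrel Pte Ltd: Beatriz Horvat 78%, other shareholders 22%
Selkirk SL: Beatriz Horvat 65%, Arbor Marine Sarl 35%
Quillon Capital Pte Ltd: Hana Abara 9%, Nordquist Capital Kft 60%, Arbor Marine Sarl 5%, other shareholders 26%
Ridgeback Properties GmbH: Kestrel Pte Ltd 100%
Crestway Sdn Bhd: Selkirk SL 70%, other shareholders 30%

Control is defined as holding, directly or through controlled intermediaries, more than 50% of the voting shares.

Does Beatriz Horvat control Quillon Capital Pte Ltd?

Beatriz holds 88% of Arbor, so Beatriz controls Arbor.
Beatriz holds 78% of Kestrel, so Beatriz controls Kestrel.
Beatriz and Arbor together hold 65% + 35% = 100% of Selkirk, so Beatriz controls Selkirk.
Kestrel holds 100% of Ridgeback, so Beatriz controls Ridgeback.
Selkirk holds 70% of Crestway, so Beatriz controls Crestway.
In Quillon, Beatriz's side holds only 5%, not > 50%.
So Beatriz does not control Quillon.

No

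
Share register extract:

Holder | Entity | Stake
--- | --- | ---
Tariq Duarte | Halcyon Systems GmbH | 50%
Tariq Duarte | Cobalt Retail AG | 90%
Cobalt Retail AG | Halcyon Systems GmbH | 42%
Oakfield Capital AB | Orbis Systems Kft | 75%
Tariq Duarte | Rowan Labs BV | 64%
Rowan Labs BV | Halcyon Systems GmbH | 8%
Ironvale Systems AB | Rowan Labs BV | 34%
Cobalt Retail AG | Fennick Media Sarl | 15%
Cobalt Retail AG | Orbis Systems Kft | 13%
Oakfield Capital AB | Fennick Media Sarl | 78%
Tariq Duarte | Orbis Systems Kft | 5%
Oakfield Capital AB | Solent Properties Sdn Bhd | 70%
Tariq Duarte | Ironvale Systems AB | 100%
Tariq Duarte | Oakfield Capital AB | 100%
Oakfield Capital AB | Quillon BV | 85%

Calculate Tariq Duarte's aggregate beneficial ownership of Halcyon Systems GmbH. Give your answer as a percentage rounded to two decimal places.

Tariq reaches Halcyon along 4 paths.
Via Cobalt: 90% × 42% = 37.8%.
Via Rowan: 64% × 8% = 5.12%.
Via Ironvale → Rowan: 100% × 34% × 8% = 2.72%.
Direct stake: 50% = 50%.
Total: 37.8% + 5.12% + 2.72% + 50% = 95.64%.

95.64%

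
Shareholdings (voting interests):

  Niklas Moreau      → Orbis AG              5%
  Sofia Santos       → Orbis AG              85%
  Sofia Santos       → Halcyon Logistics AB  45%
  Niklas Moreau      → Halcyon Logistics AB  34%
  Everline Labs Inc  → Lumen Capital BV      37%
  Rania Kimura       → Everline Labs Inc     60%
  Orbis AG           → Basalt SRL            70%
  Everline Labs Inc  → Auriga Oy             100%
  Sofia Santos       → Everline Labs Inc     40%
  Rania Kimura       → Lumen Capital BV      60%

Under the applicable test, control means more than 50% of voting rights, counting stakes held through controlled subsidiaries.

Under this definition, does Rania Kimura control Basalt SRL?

Rania holds 60% of Everline, so Rania controls Everline.
Rania and Everline together hold 60% + 37% = 97% of Lumen, so Rania controls Lumen.
Everline holds 100% of Auriga, so Rania controls Auriga.
Neither Rania nor any entity Rania controls holds any voting interest in Basalt.
So Rania does not control Basalt.

No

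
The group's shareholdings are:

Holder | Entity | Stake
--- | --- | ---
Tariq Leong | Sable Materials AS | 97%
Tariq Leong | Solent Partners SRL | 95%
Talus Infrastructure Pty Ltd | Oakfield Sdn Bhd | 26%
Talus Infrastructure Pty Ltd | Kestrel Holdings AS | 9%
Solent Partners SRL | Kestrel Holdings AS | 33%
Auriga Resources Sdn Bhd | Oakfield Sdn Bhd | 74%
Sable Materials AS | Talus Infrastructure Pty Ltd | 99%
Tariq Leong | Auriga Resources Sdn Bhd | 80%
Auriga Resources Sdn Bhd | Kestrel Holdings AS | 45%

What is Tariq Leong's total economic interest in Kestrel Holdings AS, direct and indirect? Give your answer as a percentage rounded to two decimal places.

75.99%

Tariq reaches Kestrel along 3 paths.
Via Solent: 95% × 33% = 31.35%.
Via Sable → Talus: 97% × 99% × 9% = 8.6427%.
Via Auriga: 80% × 45% = 36%.
Total: 31.35% + 8.6427% + 36% = 75.9927%.
Rounded: 75.99%.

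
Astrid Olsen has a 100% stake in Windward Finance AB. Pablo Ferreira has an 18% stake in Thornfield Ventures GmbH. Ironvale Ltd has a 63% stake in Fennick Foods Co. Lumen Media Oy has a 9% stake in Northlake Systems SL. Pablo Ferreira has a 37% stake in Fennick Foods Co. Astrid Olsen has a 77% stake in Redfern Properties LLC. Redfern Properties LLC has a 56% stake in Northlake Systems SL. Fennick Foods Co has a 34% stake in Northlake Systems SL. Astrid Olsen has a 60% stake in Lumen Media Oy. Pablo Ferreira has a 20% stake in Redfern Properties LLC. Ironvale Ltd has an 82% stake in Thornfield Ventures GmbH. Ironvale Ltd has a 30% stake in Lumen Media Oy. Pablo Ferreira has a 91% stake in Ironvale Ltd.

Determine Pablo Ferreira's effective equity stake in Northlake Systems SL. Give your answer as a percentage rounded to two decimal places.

45.73%

Pablo reaches Northlake along 4 paths.
Via Fennick: 37% × 34% = 12.58%.
Via Ironvale → Fennick: 91% × 63% × 34% = 19.4922%.
Via Redfern: 20% × 56% = 11.2%.
Via Ironvale → Lumen: 91% × 30% × 9% = 2.457%.
Total: 12.58% + 19.4922% + 11.2% + 2.457% = 45.7292%.
Rounded: 45.73%.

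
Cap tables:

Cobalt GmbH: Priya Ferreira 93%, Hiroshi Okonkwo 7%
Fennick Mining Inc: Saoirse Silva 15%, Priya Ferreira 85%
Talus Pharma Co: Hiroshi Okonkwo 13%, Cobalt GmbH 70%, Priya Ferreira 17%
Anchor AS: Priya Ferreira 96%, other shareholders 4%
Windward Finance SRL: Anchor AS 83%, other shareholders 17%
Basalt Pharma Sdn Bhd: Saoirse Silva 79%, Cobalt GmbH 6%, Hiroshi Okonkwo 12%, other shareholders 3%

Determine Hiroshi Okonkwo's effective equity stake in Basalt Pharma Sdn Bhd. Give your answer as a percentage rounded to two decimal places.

Hiroshi reaches Basalt along 2 paths.
Via Cobalt: 7% × 6% = 0.42%.
Direct stake: 12% = 12%.
Total: 0.42% + 12% = 12.42%.

12.42%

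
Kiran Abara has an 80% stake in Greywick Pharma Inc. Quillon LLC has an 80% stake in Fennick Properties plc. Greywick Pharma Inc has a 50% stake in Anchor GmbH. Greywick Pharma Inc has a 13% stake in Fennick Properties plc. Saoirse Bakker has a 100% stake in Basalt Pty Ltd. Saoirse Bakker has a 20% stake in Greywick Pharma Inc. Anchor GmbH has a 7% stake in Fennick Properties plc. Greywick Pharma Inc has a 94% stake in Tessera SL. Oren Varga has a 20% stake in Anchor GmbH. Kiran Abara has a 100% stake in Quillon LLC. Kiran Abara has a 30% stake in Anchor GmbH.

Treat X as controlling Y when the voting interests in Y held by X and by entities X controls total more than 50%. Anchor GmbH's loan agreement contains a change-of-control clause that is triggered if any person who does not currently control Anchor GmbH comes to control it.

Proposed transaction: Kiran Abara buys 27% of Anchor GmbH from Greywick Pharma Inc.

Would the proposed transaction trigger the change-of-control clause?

The purchase adds only to Kiran's holdings (Greywick's stake shrinks), so Kiran is the only person who could newly come to control Anchor.
Kiran holds 80% of Greywick, so Kiran controls Greywick.
Kiran and Greywick together hold 30% + 50% = 80% of Anchor, so Kiran controls Anchor.
So Kiran already controls Anchor before the transaction.
After the purchase, Kiran's direct stake in Anchor rises to 30% + 27% = 57%, and Greywick's stake falls to 23%.
Kiran controlled Anchor already, so this is not a new person acquiring control; every other person's position is unchanged or reduced.
No new person acquires control, so the clause is not triggered.

No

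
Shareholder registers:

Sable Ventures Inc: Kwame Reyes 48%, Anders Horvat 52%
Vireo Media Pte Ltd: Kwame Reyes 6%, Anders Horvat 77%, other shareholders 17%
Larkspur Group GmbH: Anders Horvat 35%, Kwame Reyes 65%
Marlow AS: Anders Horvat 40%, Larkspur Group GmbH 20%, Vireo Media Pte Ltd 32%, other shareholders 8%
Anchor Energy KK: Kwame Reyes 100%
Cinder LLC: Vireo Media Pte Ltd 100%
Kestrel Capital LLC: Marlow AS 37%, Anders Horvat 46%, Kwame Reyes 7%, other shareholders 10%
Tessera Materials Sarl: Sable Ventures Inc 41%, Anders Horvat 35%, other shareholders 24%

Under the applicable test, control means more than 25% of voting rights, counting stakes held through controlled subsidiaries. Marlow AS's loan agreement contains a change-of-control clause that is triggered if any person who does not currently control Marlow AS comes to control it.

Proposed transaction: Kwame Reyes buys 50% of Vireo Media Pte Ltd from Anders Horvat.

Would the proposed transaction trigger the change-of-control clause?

Yes

The purchase adds only to Kwame's holdings (Anders's stake shrinks), so Kwame is the only person who could newly come to control Marlow.
Kwame holds 48% of Sable, so Kwame controls Sable.
Kwame holds 65% of Larkspur, so Kwame controls Larkspur.
Kwame holds 100% of Anchor, so Kwame controls Anchor.
Sable holds 41% of Tessera, so Kwame controls Tessera.
In Marlow, Kwame's side holds only 20%, not > 25%.
So before the transaction, Kwame does not control Marlow.
After the purchase, Kwame's direct stake in Vireo rises to 6% + 50% = 56%, and Anders's stake falls to 27%.
Kwame holds 56% of Vireo, so Kwame controls Vireo.
Larkspur and Vireo together hold 20% + 32% = 52% of Marlow, so Kwame controls Marlow.
Kwame did not control Marlow before and does after, so the clause is triggered.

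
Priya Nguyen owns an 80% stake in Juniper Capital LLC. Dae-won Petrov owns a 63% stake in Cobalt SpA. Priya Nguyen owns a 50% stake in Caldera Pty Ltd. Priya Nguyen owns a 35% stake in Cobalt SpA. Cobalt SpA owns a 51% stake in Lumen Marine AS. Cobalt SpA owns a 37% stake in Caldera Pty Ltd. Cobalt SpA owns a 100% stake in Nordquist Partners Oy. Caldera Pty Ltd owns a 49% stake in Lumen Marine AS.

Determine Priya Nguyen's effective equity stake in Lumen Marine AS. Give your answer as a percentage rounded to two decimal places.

48.70%

Priya reaches Lumen along 3 paths.
Via Caldera: 50% × 49% = 24.5%.
Via Cobalt → Caldera: 35% × 37% × 49% = 6.3455%.
Via Cobalt: 35% × 51% = 17.85%.
Total: 24.5% + 6.3455% + 17.85% = 48.6955%.
Rounded: 48.70%.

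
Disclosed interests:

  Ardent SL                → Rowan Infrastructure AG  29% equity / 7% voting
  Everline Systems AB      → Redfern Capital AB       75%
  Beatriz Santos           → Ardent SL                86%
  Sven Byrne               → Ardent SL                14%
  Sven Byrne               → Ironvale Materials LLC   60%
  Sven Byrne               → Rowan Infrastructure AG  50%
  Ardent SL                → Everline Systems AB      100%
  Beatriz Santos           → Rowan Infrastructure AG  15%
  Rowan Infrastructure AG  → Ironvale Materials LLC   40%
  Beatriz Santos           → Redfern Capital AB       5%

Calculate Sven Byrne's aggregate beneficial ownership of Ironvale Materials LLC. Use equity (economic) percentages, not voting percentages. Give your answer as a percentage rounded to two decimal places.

81.62%

Sven reaches Ironvale along 3 paths.
Direct stake: 60% = 60%.
Via Ardent → Rowan: 14% × 29% × 40% = 1.624%.
Via Rowan: 50% × 40% = 20%.
Total: 60% + 1.624% + 20% = 81.624%.
Rounded: 81.62%.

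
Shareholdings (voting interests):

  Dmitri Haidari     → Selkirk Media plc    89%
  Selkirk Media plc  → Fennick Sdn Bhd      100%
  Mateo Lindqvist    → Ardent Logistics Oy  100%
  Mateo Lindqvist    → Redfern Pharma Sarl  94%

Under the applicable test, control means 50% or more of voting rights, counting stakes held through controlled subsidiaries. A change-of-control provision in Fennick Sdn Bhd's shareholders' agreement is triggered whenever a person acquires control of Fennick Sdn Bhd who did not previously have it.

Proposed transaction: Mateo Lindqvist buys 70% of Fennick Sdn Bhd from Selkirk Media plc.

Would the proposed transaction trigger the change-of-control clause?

The purchase adds only to Mateo's holdings (Selkirk's stake shrinks), so Mateo is the only person who could newly come to control Fennick.
Mateo holds 94% of Redfern, so Mateo controls Redfern.
Mateo holds 100% of Ardent, so Mateo controls Ardent.
Neither Mateo nor any entity Mateo controls holds any voting interest in Fennick.
So before the transaction, Mateo does not control Fennick.
After the purchase, Mateo holds 70% of Fennick directly, and Selkirk's stake falls to 30%.
Mateo holds 70% of Fennick, so Mateo controls Fennick.
Mateo did not control Fennick before and does after, so the clause is triggered.

Yes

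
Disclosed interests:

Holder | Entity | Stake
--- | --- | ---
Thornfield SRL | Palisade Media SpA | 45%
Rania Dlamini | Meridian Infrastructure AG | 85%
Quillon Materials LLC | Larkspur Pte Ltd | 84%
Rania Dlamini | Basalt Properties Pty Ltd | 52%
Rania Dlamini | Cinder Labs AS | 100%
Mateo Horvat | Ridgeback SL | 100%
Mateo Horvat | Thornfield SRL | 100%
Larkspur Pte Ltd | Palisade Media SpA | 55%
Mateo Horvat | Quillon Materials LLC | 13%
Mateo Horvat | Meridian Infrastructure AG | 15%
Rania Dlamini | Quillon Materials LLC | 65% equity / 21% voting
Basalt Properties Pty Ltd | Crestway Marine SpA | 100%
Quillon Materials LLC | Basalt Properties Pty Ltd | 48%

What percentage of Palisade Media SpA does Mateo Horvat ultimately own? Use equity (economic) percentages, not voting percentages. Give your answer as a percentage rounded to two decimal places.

Mateo reaches Palisade along 2 paths.
Via Thornfield: 100% × 45% = 45%.
Via Quillon → Larkspur: 13% × 84% × 55% = 6.006%.
Total: 45% + 6.006% = 51.006%.
Rounded: 51.01%.

51.01%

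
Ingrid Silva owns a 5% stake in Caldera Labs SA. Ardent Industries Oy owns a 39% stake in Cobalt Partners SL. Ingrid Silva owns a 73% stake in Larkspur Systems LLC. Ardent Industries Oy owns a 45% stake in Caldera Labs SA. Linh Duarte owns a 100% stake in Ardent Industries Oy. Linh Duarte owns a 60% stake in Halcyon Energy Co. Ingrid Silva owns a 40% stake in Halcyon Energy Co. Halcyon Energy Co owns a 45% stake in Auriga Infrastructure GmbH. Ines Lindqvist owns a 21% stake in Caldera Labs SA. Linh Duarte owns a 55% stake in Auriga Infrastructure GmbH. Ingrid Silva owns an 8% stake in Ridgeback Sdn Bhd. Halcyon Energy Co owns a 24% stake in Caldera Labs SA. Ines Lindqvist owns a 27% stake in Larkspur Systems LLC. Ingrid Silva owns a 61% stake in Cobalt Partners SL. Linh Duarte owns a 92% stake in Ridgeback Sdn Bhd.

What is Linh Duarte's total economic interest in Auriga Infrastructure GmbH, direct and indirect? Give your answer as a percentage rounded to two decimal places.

Linh reaches Auriga along 2 paths.
Via Halcyon: 60% × 45% = 27%.
Direct stake: 55% = 55%.
Total: 27% + 55% = 82%.
Rounded: 82.00%.

82.00%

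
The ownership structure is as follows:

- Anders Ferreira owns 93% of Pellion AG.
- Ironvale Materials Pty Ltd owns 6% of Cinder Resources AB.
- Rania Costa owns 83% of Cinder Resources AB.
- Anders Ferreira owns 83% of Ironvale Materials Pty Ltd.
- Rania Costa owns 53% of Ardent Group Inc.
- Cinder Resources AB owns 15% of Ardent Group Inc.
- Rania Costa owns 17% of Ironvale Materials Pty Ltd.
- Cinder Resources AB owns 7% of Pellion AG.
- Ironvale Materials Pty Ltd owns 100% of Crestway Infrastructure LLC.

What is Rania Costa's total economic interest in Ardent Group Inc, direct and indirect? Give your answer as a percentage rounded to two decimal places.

Rania reaches Ardent along 3 paths.
Via Ironvale → Cinder: 17% × 6% × 15% = 0.153%.
Via Cinder: 83% × 15% = 12.45%.
Direct stake: 53% = 53%.
Total: 0.153% + 12.45% + 53% = 65.603%.
Rounded: 65.60%.

65.60%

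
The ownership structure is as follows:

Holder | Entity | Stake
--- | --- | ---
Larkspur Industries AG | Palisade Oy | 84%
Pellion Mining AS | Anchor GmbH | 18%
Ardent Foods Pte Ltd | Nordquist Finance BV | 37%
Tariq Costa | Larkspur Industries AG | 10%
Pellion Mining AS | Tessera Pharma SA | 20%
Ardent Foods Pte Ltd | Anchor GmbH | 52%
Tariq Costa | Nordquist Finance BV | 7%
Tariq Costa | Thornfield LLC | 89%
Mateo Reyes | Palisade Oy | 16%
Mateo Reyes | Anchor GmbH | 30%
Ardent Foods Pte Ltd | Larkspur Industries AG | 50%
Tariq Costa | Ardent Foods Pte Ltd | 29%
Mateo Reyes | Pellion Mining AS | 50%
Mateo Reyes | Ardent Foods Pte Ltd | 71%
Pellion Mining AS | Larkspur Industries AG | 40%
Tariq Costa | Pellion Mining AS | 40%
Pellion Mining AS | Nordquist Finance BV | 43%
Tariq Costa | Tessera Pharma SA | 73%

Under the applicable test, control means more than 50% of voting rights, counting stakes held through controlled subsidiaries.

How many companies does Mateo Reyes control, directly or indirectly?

Mateo holds 71% of Ardent, so Mateo controls Ardent.
Mateo and Ardent together hold 30% + 52% = 82% of Anchor, so Mateo controls Anchor.
No other company's threshold is met.
Mateo controls 2 companies.

2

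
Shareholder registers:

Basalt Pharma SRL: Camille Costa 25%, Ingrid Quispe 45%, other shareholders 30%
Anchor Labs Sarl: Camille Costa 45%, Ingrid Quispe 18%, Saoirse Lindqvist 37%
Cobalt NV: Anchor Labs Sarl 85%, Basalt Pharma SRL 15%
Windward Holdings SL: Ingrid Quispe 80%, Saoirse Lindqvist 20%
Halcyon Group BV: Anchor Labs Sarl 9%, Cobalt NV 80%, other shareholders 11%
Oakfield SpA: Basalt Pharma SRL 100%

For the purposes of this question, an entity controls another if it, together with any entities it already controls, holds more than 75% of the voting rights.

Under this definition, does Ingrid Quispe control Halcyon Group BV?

Ingrid holds 80% of Windward, so Ingrid controls Windward.
Neither Ingrid nor any entity Ingrid controls holds any voting interest in Halcyon.
So Ingrid does not control Halcyon.

No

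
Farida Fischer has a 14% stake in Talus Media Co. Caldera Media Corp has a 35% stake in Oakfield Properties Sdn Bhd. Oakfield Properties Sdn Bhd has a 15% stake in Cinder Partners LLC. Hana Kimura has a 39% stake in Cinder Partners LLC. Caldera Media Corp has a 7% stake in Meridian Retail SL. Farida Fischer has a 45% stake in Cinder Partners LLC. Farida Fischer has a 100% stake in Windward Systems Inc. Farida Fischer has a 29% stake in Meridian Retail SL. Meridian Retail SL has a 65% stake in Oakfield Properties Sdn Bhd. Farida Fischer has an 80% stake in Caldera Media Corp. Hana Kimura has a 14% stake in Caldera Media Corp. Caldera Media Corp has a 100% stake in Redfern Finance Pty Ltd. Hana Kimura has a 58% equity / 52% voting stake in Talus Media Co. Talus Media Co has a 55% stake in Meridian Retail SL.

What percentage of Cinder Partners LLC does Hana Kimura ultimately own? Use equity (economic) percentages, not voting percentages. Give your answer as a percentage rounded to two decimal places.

Hana reaches Cinder along 4 paths.
Direct stake: 39% = 39%.
Via Caldera → Meridian → Oakfield: 14% × 7% × 65% × 15% = 0.09555%.
Via Talus → Meridian → Oakfield: 58% × 55% × 65% × 15% = 3.11025%.
Via Caldera → Oakfield: 14% × 35% × 15% = 0.735%.
Total: 39% + 0.09555% + 3.11025% + 0.735% = 42.9408%.
Rounded: 42.94%.

42.94%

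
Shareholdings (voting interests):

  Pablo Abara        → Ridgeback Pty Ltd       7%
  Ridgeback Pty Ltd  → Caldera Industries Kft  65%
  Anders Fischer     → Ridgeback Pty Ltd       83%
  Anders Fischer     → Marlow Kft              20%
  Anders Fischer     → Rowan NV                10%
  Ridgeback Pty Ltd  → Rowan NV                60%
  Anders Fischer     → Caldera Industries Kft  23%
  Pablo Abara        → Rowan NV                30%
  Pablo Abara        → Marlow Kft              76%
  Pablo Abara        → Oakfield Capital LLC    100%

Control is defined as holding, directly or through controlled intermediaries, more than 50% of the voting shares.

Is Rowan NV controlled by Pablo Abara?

Pablo holds 76% of Marlow, so Pablo controls Marlow.
Pablo holds 100% of Oakfield, so Pablo controls Oakfield.
In Rowan, Pablo's side holds only 30%, not > 50%.
So Pablo does not control Rowan.

No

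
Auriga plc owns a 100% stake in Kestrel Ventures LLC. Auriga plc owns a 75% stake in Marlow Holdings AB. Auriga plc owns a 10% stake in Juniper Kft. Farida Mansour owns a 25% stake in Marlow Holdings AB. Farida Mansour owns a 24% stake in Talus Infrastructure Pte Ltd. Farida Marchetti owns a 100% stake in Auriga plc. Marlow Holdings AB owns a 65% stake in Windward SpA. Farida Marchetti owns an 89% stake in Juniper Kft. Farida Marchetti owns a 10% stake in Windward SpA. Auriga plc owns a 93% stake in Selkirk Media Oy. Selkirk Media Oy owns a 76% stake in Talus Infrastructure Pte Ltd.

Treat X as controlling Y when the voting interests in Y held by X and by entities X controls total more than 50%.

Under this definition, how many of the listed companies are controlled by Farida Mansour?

Farida Mansour's largest direct stake is 25% in Marlow, which does not meet the threshold.
Farida Mansour controls 0 companies.

0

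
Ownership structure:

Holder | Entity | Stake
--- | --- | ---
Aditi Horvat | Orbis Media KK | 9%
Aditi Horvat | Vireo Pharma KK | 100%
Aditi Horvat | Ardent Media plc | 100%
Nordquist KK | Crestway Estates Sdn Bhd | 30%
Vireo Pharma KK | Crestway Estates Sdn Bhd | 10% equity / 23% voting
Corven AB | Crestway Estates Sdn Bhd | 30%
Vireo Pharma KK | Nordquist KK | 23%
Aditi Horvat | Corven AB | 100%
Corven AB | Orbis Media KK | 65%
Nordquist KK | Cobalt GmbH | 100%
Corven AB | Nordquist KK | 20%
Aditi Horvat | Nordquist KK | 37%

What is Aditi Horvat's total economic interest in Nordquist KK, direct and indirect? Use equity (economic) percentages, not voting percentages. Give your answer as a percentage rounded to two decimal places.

80.00%

Aditi reaches Nordquist along 3 paths.
Direct stake: 37% = 37%.
Via Vireo: 100% × 23% = 23%.
Via Corven: 100% × 20% = 20%.
Total: 37% + 23% + 20% = 80%.
Rounded: 80.00%.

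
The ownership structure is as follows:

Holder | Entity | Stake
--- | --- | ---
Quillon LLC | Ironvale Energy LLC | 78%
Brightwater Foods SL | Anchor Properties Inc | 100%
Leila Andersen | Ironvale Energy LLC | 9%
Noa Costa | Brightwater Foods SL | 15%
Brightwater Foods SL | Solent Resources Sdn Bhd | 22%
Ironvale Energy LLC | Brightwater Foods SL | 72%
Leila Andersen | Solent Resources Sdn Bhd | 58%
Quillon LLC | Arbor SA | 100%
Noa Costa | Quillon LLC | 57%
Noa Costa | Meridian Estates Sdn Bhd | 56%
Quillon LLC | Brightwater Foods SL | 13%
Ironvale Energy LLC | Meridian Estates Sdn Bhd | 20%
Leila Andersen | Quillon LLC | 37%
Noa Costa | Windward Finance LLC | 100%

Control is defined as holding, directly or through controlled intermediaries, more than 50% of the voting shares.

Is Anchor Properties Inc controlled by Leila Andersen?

Leila holds 58% of Solent, so Leila controls Solent.
Neither Leila nor any entity Leila controls holds any voting interest in Anchor.
So Leila does not control Anchor.

No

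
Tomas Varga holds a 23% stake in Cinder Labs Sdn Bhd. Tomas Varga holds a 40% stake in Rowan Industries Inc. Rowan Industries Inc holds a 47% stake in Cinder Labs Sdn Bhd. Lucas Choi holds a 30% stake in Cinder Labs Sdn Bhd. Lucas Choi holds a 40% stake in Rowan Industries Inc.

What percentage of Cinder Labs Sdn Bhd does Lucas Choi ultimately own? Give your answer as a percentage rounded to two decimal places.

48.80%

Lucas reaches Cinder along 2 paths.
Direct stake: 30% = 30%.
Via Rowan: 40% × 47% = 18.8%.
Total: 30% + 18.8% = 48.8%.
Rounded: 48.80%.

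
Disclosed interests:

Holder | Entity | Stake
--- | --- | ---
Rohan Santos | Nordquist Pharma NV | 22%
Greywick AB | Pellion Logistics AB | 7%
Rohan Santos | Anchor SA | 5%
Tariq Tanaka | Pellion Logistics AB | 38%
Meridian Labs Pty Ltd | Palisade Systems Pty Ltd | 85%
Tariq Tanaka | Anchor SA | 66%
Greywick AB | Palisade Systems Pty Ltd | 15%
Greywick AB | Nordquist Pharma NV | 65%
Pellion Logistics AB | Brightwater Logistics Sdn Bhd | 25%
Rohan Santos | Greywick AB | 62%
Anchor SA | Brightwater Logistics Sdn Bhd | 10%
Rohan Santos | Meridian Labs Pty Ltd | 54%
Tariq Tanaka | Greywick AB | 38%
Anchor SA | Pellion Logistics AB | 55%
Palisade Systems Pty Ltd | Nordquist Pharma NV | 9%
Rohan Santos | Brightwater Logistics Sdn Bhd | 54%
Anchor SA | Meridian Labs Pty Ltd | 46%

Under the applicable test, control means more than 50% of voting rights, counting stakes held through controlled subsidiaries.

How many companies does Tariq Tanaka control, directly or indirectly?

2

Tariq holds 66% of Anchor, so Tariq controls Anchor.
Anchor and Tariq together hold 55% + 38% = 93% of Pellion, so Tariq controls Pellion.
No other company's threshold is met.
Tariq controls 2 companies.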